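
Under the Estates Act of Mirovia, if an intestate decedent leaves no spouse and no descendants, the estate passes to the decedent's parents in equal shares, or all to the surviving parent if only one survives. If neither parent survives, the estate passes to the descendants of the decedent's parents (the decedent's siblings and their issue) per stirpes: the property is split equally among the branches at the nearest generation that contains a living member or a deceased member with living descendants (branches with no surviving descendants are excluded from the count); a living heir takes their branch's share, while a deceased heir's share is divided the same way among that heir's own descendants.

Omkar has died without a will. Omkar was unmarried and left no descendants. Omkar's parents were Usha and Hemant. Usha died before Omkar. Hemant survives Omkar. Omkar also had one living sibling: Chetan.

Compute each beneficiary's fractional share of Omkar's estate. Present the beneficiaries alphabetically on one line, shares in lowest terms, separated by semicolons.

Hemant 1

Only one parent, Hemant, survives, so Hemant takes the entire estate. The siblings take nothing because a surviving parent has priority.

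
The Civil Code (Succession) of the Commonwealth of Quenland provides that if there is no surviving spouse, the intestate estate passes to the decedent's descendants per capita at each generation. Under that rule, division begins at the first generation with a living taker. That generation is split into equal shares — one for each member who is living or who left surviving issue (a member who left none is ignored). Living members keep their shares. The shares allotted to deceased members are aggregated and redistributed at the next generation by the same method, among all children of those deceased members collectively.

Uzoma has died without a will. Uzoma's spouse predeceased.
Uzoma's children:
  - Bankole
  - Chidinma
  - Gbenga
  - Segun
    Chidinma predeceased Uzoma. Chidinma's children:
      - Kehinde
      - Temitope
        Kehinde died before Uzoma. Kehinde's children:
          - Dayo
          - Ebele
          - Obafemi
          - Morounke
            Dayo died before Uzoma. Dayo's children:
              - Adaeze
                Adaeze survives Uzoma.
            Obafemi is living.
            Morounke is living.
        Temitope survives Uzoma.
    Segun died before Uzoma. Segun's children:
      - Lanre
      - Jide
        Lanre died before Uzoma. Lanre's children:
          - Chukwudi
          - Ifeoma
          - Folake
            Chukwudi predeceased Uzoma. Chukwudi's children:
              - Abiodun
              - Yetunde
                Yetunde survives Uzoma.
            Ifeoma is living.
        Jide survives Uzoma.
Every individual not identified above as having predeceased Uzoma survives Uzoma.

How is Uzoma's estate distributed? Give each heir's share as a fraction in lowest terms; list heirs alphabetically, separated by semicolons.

There is no surviving spouse, so the entire estate passes to Uzoma's descendants per capita at each generation.
At generation 1 (Bankole, Chidinma, Gbenga, Segun) there are 4 shares of (1)/4 = 1/4 each.
Living: Bankole and Gbenga — each takes 1/4.
Deceased: Chidinma and Segun. Their combined 1/2 is pooled and carried to generation 2.
At generation 2 (Kehinde, Temitope, Lanre, Jide) there are 4 shares of (1/2)/4 = 1/8 each.
Living: Temitope and Jide — each takes 1/8.
Deceased: Kehinde and Lanre. Their combined 1/4 is pooled and carried to generation 3.
At generation 3 (Dayo, Ebele, Obafemi, Morounke, Chukwudi, Ifeoma, Folake) there are 7 shares of (1/4)/7 = 1/28 each.
Living: Ebele, Obafemi, Morounke, Ifeoma, and Folake — each takes 1/28.
Deceased: Dayo and Chukwudi. Their combined 1/14 is pooled and carried to generation 4.
At generation 4 (Adaeze, Abiodun, Yetunde) there are 3 shares of (1/14)/3 = 1/42 each.
Living: Adaeze, Abiodun, and Yetunde — each takes 1/42.

Abiodun 1/42; Adaeze 1/42; Bankole 1/4; Ebele 1/28; Folake 1/28; Gbenga 1/4; Ifeoma 1/28; Jide 1/8; Morounke 1/28; Obafemi 1/28; Temitope 1/8; Yetunde 1/42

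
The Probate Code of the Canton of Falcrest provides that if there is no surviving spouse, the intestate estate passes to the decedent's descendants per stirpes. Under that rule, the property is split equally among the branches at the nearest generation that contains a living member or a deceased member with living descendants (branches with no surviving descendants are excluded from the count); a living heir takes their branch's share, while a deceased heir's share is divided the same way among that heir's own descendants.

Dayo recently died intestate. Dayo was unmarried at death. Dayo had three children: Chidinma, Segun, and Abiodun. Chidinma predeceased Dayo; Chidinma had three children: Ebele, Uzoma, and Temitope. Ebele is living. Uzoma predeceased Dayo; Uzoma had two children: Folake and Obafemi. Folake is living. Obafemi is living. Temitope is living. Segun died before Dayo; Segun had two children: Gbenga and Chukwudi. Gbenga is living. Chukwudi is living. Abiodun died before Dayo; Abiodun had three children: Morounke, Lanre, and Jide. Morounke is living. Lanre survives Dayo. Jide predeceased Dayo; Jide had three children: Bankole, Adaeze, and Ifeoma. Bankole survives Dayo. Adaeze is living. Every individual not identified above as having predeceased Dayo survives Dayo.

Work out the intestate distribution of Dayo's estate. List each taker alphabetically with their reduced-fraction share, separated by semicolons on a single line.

Adaeze 1/27; Bankole 1/27; Chukwudi 1/6; Ebele 1/9; Folake 1/18; Gbenga 1/6; Ifeoma 1/27; Lanre 1/9; Morounke 1/9; Obafemi 1/18; Temitope 1/9

There is no surviving spouse, so the entire estate passes to Dayo's descendants per stirpes.
The estate is divided into 3 equal shares of 1/3 among Chidinma, Segun, Abiodun.
Chidinma predeceased; the 1/3 allotted to Chidinma's branch passes to Chidinma's issue by representation.
The 1/3 is divided into 3 equal shares of 1/9 among Ebele, Uzoma, Temitope.
Ebele is living and takes 1/9.
Uzoma predeceased; the 1/9 allotted to Uzoma's branch passes to Uzoma's issue by representation.
The 1/9 is divided into 2 equal shares of 1/18 among Folake, Obafemi.
Folake is living and takes 1/18.
Obafemi is living and takes 1/18.
Temitope is living and takes 1/9.
Segun predeceased; the 1/3 allotted to Segun's branch passes to Segun's issue by representation.
The 1/3 is divided into 2 equal shares of 1/6 among Gbenga, Chukwudi.
Gbenga is living and takes 1/6.
Chukwudi is living and takes 1/6.
Abiodun predeceased; the 1/3 allotted to Abiodun's branch passes to Abiodun's issue by representation.
The 1/3 is divided into 3 equal shares of 1/9 among Morounke, Lanre, Jide.
Morounke is living and takes 1/9.
Lanre is living and takes 1/9.
Jide predeceased; the 1/9 allotted to Jide's branch passes to Jide's issue by representation.
The 1/9 is divided into 3 equal shares of 1/27 among Bankole, Adaeze, Ifeoma.
Bankole is living and takes 1/27.
Adaeze is living and takes 1/27.
Ifeoma is living and takes 1/27.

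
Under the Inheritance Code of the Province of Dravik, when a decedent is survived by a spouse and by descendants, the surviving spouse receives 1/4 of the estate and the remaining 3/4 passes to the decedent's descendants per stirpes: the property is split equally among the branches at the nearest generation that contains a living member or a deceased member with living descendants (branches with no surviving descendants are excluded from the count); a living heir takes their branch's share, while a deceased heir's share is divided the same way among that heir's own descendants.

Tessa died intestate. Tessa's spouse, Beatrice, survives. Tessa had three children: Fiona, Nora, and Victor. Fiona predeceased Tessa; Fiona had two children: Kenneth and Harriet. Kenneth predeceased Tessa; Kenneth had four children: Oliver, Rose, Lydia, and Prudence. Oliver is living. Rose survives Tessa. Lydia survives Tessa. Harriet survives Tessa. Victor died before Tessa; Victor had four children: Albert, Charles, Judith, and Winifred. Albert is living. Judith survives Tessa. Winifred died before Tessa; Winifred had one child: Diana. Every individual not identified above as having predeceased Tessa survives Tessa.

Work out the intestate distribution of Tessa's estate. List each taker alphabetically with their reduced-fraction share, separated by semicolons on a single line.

Beatrice, as surviving spouse, takes 1/4.
The remaining 3/4 passes to Tessa's descendants per stirpes.
The 3/4 is divided into 3 equal shares of 1/4 among Fiona, Nora, Victor.
Fiona predeceased; the 1/4 allotted to Fiona's branch passes to Fiona's issue by representation.
The 1/4 is divided into 2 equal shares of 1/8 among Kenneth, Harriet.
Kenneth predeceased; the 1/8 allotted to Kenneth's branch passes to Kenneth's issue by representation.
The 1/8 is divided into 4 equal shares of 1/32 among Oliver, Rose, Lydia, Prudence.
Oliver is living and takes 1/32.
Rose is living and takes 1/32.
Lydia is living and takes 1/32.
Prudence is living and takes 1/32.
Harriet is living and takes 1/8.
Nora is living and takes 1/4.
Victor predeceased; the 1/4 allotted to Victor's branch passes to Victor's issue by representation.
The 1/4 is divided into 4 equal shares of 1/16 among Albert, Charles, Judith, Winifred.
Albert is living and takes 1/16.
Charles is living and takes 1/16.
Judith is living and takes 1/16.
Winifred predeceased; the 1/16 allotted to Winifred's branch passes to Winifred's issue by representation.
Diana is the sole taker at this level and receives the full 1/16.

Albert 1/16; Beatrice 1/4; Charles 1/16; Diana 1/16; Harriet 1/8; Judith 1/16; Lydia 1/32; Nora 1/4; Oliver 1/32; Prudence 1/32; Rose 1/32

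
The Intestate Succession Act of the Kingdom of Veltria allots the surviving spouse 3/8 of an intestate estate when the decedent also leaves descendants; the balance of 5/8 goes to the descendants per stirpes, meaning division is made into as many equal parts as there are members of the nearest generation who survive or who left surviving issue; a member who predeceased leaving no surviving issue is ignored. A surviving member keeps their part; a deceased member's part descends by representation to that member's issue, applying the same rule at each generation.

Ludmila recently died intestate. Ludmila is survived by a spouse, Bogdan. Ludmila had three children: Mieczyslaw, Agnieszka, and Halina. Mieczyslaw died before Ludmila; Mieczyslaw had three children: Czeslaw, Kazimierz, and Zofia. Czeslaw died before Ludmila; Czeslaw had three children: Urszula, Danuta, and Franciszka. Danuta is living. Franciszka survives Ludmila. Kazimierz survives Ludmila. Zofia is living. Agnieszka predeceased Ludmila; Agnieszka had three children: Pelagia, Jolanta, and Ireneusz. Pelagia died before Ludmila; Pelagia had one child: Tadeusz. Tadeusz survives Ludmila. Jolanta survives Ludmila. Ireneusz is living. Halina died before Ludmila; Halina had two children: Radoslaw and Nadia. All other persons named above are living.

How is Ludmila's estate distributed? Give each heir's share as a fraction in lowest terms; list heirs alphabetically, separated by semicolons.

Bogdan 3/8; Danuta 5/216; Franciszka 5/216; Ireneusz 5/72; Jolanta 5/72; Kazimierz 5/72; Nadia 5/48; Radoslaw 5/48; Tadeusz 5/72; Urszula 5/216; Zofia 5/72

Bogdan, as surviving spouse, takes 3/8.
The remaining 5/8 passes to Ludmila's descendants per stirpes.
The 5/8 is divided into 3 equal shares of 5/24 among Mieczyslaw, Agnieszka, Halina.
Mieczyslaw predeceased; the 5/24 allotted to Mieczyslaw's branch passes to Mieczyslaw's issue by representation.
The 5/24 is divided into 3 equal shares of 5/72 among Czeslaw, Kazimierz, Zofia.
Czeslaw predeceased; the 5/72 allotted to Czeslaw's branch passes to Czeslaw's issue by representation.
The 5/72 is divided into 3 equal shares of 5/216 among Urszula, Danuta, Franciszka.
Urszula is living and takes 5/216.
Danuta is living and takes 5/216.
Franciszka is living and takes 5/216.
Kazimierz is living and takes 5/72.
Zofia is living and takes 5/72.
Agnieszka predeceased; the 5/24 allotted to Agnieszka's branch passes to Agnieszka's issue by representation.
The 5/24 is divided into 3 equal shares of 5/72 among Pelagia, Jolanta, Ireneusz.
Pelagia predeceased; the 5/72 allotted to Pelagia's branch passes to Pelagia's issue by representation.
Tadeusz is the sole taker at this level and receives the full 5/72.
Jolanta is living and takes 5/72.
Ireneusz is living and takes 5/72.
Halina predeceased; the 5/24 allotted to Halina's branch passes to Halina's issue by representation.
The 5/24 is divided into 2 equal shares of 5/48 among Radoslaw, Nadia.
Radoslaw is living and takes 5/48.
Nadia is living and takes 5/48.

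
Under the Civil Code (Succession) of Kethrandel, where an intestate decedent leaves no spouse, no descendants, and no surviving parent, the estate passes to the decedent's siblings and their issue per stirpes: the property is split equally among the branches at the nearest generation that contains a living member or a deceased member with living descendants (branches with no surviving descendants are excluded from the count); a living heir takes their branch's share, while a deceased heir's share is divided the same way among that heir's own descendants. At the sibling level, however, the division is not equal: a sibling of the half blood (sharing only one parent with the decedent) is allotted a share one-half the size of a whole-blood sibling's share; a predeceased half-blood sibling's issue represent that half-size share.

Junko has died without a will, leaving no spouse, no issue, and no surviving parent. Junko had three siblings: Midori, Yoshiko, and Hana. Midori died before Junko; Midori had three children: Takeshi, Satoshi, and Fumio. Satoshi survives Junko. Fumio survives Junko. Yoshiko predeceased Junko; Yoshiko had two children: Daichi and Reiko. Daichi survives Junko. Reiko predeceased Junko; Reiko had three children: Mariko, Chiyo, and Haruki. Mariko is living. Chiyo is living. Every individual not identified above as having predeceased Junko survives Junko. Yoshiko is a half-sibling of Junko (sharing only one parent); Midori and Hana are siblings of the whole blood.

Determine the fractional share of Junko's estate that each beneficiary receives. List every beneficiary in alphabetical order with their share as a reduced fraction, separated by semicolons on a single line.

Chiyo 1/30; Daichi 1/10; Fumio 2/15; Hana 2/5; Haruki 1/30; Mariko 1/30; Satoshi 2/15; Takeshi 2/15

No spouse, descendants, or parent survives, so the estate passes to Junko's siblings per stirpes.
Half-blood siblings count for one-half the weight of whole-blood siblings at the initial division.
Dividing 1 in proportion to weights (total weight 5/2): Midori (weight 1) → 2/5; Yoshiko (weight 1/2) → 1/5; Hana (weight 1) → 2/5.
Midori predeceased; the 2/5 allotted to Midori's branch passes to Midori's issue by representation.
The 2/5 is divided into 3 equal shares of 2/15 among Takeshi, Satoshi, Fumio.
Takeshi is living and takes 2/15.
Satoshi is living and takes 2/15.
Fumio is living and takes 2/15.
Yoshiko predeceased; the 1/5 allotted to Yoshiko's branch passes to Yoshiko's issue by representation.
The 1/5 is divided into 2 equal shares of 1/10 among Daichi, Reiko.
Daichi is living and takes 1/10.
Reiko predeceased; the 1/10 allotted to Reiko's branch passes to Reiko's issue by representation.
The 1/10 is divided into 3 equal shares of 1/30 among Mariko, Chiyo, Haruki.
Mariko is living and takes 1/30.
Chiyo is living and takes 1/30.
Haruki is living and takes 1/30.
Hana is living and takes 2/5.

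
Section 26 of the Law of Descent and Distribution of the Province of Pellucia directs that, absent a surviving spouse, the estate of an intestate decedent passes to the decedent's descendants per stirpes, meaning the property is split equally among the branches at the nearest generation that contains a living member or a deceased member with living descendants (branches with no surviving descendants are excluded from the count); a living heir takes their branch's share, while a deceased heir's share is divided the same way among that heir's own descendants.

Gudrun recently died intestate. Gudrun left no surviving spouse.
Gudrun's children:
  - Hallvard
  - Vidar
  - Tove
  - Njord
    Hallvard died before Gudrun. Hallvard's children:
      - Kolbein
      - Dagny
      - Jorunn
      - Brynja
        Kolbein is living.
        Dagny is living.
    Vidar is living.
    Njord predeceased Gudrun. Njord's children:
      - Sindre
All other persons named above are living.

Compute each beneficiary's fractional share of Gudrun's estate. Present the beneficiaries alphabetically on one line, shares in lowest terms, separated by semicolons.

There is no surviving spouse, so the entire estate passes to Gudrun's descendants per stirpes.
The estate is divided into 4 equal shares of 1/4 among Hallvard, Vidar, Tove, Njord.
Hallvard predeceased; the 1/4 allotted to Hallvard's branch passes to Hallvard's issue by representation.
The 1/4 is divided into 4 equal shares of 1/16 among Kolbein, Dagny, Jorunn, Brynja.
Kolbein is living and takes 1/16.
Dagny is living and takes 1/16.
Jorunn is living and takes 1/16.
Brynja is living and takes 1/16.
Vidar is living and takes 1/4.
Tove is living and takes 1/4.
Njord predeceased; the 1/4 allotted to Njord's branch passes to Njord's issue by representation.
Sindre is the sole taker at this level and receives the full 1/4.

Brynja 1/16; Dagny 1/16; Jorunn 1/16; Kolbein 1/16; Sindre 1/4; Tove 1/4; Vidar 1/4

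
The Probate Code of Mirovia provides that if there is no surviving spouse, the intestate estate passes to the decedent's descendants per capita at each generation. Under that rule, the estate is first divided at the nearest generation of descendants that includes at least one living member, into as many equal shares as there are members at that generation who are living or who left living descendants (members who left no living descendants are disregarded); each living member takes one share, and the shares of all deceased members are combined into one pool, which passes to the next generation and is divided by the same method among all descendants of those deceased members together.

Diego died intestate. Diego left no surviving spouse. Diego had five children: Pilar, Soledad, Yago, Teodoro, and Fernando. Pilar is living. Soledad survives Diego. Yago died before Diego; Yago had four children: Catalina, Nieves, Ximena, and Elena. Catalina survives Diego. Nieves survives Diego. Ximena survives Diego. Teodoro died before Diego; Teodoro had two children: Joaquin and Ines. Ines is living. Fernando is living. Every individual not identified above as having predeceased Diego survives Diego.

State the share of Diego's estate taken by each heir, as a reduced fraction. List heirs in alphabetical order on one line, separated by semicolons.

There is no surviving spouse, so the entire estate passes to Diego's descendants per capita at each generation.
At generation 1 (Pilar, Soledad, Yago, Teodoro, Fernando) there are 5 shares of (1)/5 = 1/5 each.
Living: Pilar, Soledad, and Fernando — each takes 1/5.
Deceased: Yago and Teodoro. Their combined 2/5 is pooled and carried to generation 2.
At generation 2 (Catalina, Nieves, Ximena, Elena, Joaquin, Ines) there are 6 shares of (2/5)/6 = 1/15 each.
Living: Catalina, Nieves, Ximena, Elena, Joaquin, and Ines — each takes 1/15.

Catalina 1/15; Elena 1/15; Fernando 1/5; Ines 1/15; Joaquin 1/15; Nieves 1/15; Pilar 1/5; Soledad 1/5; Ximena 1/15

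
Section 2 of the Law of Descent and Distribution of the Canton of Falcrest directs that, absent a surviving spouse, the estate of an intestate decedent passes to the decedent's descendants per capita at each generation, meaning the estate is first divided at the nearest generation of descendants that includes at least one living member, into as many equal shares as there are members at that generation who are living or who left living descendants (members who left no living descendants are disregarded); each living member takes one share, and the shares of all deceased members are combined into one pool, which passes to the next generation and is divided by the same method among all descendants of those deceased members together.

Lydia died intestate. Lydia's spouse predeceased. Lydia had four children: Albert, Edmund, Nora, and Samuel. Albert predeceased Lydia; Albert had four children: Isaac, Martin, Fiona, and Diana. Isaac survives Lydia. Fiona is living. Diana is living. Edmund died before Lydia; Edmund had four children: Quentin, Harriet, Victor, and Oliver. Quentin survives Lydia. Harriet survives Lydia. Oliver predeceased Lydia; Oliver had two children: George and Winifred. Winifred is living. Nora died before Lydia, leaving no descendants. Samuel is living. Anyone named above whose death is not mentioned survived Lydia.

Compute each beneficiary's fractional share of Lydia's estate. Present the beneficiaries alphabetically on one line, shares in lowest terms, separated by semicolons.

There is no surviving spouse, so the entire estate passes to Lydia's descendants per capita at each generation.
At generation 1 (Albert, Edmund, Samuel) there are 3 shares of (1)/3 = 1/3 each.
Living: Samuel — each takes 1/3.
Deceased: Albert and Edmund. Their combined 2/3 is pooled and carried to generation 2.
At generation 2 (Isaac, Martin, Fiona, Diana, Quentin, Harriet, Victor, Oliver) there are 8 shares of (2/3)/8 = 1/12 each.
Living: Isaac, Martin, Fiona, Diana, Quentin, Harriet, and Victor — each takes 1/12.
Deceased: Oliver. That 1/12 share is carried to generation 3.
At generation 3 (George, Winifred) there are 2 shares of (1/12)/2 = 1/24 each.
Living: George and Winifred — each takes 1/24.

Diana 1/12; Fiona 1/12; George 1/24; Harriet 1/12; Isaac 1/12; Martin 1/12; Quentin 1/12; Samuel 1/3; Victor 1/12; Winifred 1/24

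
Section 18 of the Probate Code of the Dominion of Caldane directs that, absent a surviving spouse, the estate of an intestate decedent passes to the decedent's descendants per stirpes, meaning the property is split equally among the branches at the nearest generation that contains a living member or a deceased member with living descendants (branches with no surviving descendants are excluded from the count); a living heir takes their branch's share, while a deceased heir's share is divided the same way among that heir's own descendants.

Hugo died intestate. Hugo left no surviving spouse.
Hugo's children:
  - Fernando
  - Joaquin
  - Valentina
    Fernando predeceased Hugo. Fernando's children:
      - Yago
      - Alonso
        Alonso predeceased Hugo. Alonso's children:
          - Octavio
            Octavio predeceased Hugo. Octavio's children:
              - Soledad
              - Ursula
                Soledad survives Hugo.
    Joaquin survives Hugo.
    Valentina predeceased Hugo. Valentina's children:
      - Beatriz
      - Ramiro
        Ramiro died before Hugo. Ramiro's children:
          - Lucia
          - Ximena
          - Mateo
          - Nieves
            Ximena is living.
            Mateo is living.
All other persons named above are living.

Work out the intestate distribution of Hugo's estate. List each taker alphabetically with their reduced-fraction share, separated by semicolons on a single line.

There is no surviving spouse, so the entire estate passes to Hugo's descendants per stirpes.
The estate is divided into 3 equal shares of 1/3 among Fernando, Joaquin, Valentina.
Fernando predeceased; the 1/3 allotted to Fernando's branch passes to Fernando's issue by representation.
The 1/3 is divided into 2 equal shares of 1/6 among Yago, Alonso.
Yago is living and takes 1/6.
Alonso predeceased; the 1/6 allotted to Alonso's branch passes to Alonso's issue by representation.
Octavio's line is the sole branch at this level, so the full 1/6 passes to Octavio's issue by representation.
The 1/6 is divided into 2 equal shares of 1/12 among Soledad, Ursula.
Soledad is living and takes 1/12.
Ursula is living and takes 1/12.
Joaquin is living and takes 1/3.
Valentina predeceased; the 1/3 allotted to Valentina's branch passes to Valentina's issue by representation.
The 1/3 is divided into 2 equal shares of 1/6 among Beatriz, Ramiro.
Beatriz is living and takes 1/6.
Ramiro predeceased; the 1/6 allotted to Ramiro's branch passes to Ramiro's issue by representation.
The 1/6 is divided into 4 equal shares of 1/24 among Lucia, Ximena, Mateo, Nieves.
Lucia is living and takes 1/24.
Ximena is living and takes 1/24.
Mateo is living and takes 1/24.
Nieves is living and takes 1/24.

Beatriz 1/6; Joaquin 1/3; Lucia 1/24; Mateo 1/24; Nieves 1/24; Soledad 1/12; Ursula 1/12; Ximena 1/24; Yago 1/6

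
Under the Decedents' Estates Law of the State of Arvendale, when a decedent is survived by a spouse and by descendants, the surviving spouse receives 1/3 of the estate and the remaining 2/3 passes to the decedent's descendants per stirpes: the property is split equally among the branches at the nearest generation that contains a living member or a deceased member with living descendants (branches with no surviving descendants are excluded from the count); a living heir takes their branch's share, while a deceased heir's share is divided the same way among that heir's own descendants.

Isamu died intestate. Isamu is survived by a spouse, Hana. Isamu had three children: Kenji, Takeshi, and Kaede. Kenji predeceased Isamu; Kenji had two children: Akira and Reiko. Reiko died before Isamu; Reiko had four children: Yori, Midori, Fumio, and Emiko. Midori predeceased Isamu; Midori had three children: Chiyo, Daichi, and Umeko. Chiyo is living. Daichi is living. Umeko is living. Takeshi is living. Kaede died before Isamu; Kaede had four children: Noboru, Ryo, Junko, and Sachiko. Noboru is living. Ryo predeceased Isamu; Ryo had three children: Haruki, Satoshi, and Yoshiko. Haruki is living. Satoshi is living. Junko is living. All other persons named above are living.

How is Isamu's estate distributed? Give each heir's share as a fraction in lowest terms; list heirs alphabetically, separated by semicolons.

Akira 1/9; Chiyo 1/108; Daichi 1/108; Emiko 1/36; Fumio 1/36; Hana 1/3; Haruki 1/54; Junko 1/18; Noboru 1/18; Sachiko 1/18; Satoshi 1/54; Takeshi 2/9; Umeko 1/108; Yori 1/36; Yoshiko 1/54

Hana, as surviving spouse, takes 1/3.
The remaining 2/3 passes to Isamu's descendants per stirpes.
The 2/3 is divided into 3 equal shares of 2/9 among Kenji, Takeshi, Kaede.
Kenji predeceased; the 2/9 allotted to Kenji's branch passes to Kenji's issue by representation.
The 2/9 is divided into 2 equal shares of 1/9 among Akira, Reiko.
Akira is living and takes 1/9.
Reiko predeceased; the 1/9 allotted to Reiko's branch passes to Reiko's issue by representation.
The 1/9 is divided into 4 equal shares of 1/36 among Yori, Midori, Fumio, Emiko.
Yori is living and takes 1/36.
Midori predeceased; the 1/36 allotted to Midori's branch passes to Midori's issue by representation.
The 1/36 is divided into 3 equal shares of 1/108 among Chiyo, Daichi, Umeko.
Chiyo is living and takes 1/108.
Daichi is living and takes 1/108.
Umeko is living and takes 1/108.
Fumio is living and takes 1/36.
Emiko is living and takes 1/36.
Takeshi is living and takes 2/9.
Kaede predeceased; the 2/9 allotted to Kaede's branch passes to Kaede's issue by representation.
The 2/9 is divided into 4 equal shares of 1/18 among Noboru, Ryo, Junko, Sachiko.
Noboru is living and takes 1/18.
Ryo predeceased; the 1/18 allotted to Ryo's branch passes to Ryo's issue by representation.
The 1/18 is divided into 3 equal shares of 1/54 among Haruki, Satoshi, Yoshiko.
Haruki is living and takes 1/54.
Satoshi is living and takes 1/54.
Yoshiko is living and takes 1/54.
Junko is living and takes 1/18.
Sachiko is living and takes 1/18.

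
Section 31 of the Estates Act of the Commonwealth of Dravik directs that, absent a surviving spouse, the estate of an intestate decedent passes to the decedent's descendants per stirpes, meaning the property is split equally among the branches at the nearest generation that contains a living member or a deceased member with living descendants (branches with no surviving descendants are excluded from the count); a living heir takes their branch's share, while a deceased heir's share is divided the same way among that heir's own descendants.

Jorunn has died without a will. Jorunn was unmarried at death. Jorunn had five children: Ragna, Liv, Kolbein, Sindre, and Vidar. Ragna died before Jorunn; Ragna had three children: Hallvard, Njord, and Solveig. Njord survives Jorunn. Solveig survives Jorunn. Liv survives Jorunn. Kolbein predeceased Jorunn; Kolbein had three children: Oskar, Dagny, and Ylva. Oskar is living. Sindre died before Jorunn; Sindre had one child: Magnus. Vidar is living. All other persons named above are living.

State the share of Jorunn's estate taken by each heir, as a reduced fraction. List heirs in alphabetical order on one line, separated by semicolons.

There is no surviving spouse, so the entire estate passes to Jorunn's descendants per stirpes.
The estate is divided into 5 equal shares of 1/5 among Ragna, Liv, Kolbein, Sindre, Vidar.
Ragna predeceased; the 1/5 allotted to Ragna's branch passes to Ragna's issue by representation.
The 1/5 is divided into 3 equal shares of 1/15 among Hallvard, Njord, Solveig.
Hallvard is living and takes 1/15.
Njord is living and takes 1/15.
Solveig is living and takes 1/15.
Liv is living and takes 1/5.
Kolbein predeceased; the 1/5 allotted to Kolbein's branch passes to Kolbein's issue by representation.
The 1/5 is divided into 3 equal shares of 1/15 among Oskar, Dagny, Ylva.
Oskar is living and takes 1/15.
Dagny is living and takes 1/15.
Ylva is living and takes 1/15.
Sindre predeceased; the 1/5 allotted to Sindre's branch passes to Sindre's issue by representation.
Magnus is the sole taker at this level and receives the full 1/5.
Vidar is living and takes 1/5.

Dagny 1/15; Hallvard 1/15; Liv 1/5; Magnus 1/5; Njord 1/15; Oskar 1/15; Solveig 1/15; Vidar 1/5; Ylva 1/15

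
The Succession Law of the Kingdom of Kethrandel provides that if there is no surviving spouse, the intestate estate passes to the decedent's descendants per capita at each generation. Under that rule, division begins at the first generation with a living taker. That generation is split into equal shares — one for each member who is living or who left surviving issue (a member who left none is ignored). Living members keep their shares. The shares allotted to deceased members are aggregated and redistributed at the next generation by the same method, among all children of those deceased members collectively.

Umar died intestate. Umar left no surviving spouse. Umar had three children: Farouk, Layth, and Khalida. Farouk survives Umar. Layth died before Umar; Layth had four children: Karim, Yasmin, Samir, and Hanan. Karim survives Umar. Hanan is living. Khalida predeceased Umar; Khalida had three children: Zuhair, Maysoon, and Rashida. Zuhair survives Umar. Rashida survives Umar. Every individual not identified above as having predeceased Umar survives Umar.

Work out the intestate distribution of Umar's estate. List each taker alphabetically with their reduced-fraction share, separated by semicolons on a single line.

Farouk 1/3; Hanan 2/21; Karim 2/21; Maysoon 2/21; Rashida 2/21; Samir 2/21; Yasmin 2/21; Zuhair 2/21

There is no surviving spouse, so the entire estate passes to Umar's descendants per capita at each generation.
At generation 1 (Farouk, Layth, Khalida) there are 3 shares of (1)/3 = 1/3 each.
Living: Farouk — each takes 1/3.
Deceased: Layth and Khalida. Their combined 2/3 is pooled and carried to generation 2.
At generation 2 (Karim, Yasmin, Samir, Hanan, Zuhair, Maysoon, Rashida) there are 7 shares of (2/3)/7 = 2/21 each.
Living: Karim, Yasmin, Samir, Hanan, Zuhair, Maysoon, and Rashida — each takes 2/21.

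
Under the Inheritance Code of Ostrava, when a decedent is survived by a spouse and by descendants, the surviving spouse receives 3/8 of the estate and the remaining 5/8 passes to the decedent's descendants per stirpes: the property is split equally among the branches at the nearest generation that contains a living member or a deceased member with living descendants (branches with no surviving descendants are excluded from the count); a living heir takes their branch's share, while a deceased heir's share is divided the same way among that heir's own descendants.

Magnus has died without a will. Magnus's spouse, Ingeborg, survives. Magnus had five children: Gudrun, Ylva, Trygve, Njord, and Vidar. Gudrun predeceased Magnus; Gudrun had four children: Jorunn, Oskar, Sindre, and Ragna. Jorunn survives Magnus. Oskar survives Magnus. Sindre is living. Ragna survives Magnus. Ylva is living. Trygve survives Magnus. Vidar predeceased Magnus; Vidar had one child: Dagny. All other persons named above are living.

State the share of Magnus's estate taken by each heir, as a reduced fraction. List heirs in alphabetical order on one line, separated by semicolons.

Dagny 1/8; Ingeborg 3/8; Jorunn 1/32; Njord 1/8; Oskar 1/32; Ragna 1/32; Sindre 1/32; Trygve 1/8; Ylva 1/8

Ingeborg, as surviving spouse, takes 3/8.
The remaining 5/8 passes to Magnus's descendants per stirpes.
The 5/8 is divided into 5 equal shares of 1/8 among Gudrun, Ylva, Trygve, Njord, Vidar.
Gudrun predeceased; the 1/8 allotted to Gudrun's branch passes to Gudrun's issue by representation.
The 1/8 is divided into 4 equal shares of 1/32 among Jorunn, Oskar, Sindre, Ragna.
Jorunn is living and takes 1/32.
Oskar is living and takes 1/32.
Sindre is living and takes 1/32.
Ragna is living and takes 1/32.
Ylva is living and takes 1/8.
Trygve is living and takes 1/8.
Njord is living and takes 1/8.
Vidar predeceased; the 1/8 allotted to Vidar's branch passes to Vidar's issue by representation.
Dagny is the sole taker at this level and receives the full 1/8.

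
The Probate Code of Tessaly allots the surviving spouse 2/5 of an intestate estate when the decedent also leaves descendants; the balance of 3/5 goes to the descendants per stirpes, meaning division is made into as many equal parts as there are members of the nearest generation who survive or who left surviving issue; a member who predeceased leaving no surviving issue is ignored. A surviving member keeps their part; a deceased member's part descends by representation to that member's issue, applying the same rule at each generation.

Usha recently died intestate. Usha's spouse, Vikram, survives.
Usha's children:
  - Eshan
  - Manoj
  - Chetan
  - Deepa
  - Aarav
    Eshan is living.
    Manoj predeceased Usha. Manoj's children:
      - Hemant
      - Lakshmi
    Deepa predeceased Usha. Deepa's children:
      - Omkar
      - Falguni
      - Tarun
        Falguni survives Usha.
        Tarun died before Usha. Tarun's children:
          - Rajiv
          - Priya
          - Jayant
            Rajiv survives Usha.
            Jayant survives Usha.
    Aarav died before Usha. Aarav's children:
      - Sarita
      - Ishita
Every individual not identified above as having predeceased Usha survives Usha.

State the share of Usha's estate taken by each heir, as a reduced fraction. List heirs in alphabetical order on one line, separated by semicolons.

Vikram, as surviving spouse, takes 2/5.
The remaining 3/5 passes to Usha's descendants per stirpes.
The 3/5 is divided into 5 equal shares of 3/25 among Eshan, Manoj, Chetan, Deepa, Aarav.
Eshan is living and takes 3/25.
Manoj predeceased; the 3/25 allotted to Manoj's branch passes to Manoj's issue by representation.
The 3/25 is divided into 2 equal shares of 3/50 among Hemant, Lakshmi.
Hemant is living and takes 3/50.
Lakshmi is living and takes 3/50.
Chetan is living and takes 3/25.
Deepa predeceased; the 3/25 allotted to Deepa's branch passes to Deepa's issue by representation.
The 3/25 is divided into 3 equal shares of 1/25 among Omkar, Falguni, Tarun.
Omkar is living and takes 1/25.
Falguni is living and takes 1/25.
Tarun predeceased; the 1/25 allotted to Tarun's branch passes to Tarun's issue by representation.
The 1/25 is divided into 3 equal shares of 1/75 among Rajiv, Priya, Jayant.
Rajiv is living and takes 1/75.
Priya is living and takes 1/75.
Jayant is living and takes 1/75.
Aarav predeceased; the 3/25 allotted to Aarav's branch passes to Aarav's issue by representation.
The 3/25 is divided into 2 equal shares of 3/50 among Sarita, Ishita.
Sarita is living and takes 3/50.
Ishita is living and takes 3/50.

Chetan 3/25; Eshan 3/25; Falguni 1/25; Hemant 3/50; Ishita 3/50; Jayant 1/75; Lakshmi 3/50; Omkar 1/25; Priya 1/75; Rajiv 1/75; Sarita 3/50; Vikram 2/5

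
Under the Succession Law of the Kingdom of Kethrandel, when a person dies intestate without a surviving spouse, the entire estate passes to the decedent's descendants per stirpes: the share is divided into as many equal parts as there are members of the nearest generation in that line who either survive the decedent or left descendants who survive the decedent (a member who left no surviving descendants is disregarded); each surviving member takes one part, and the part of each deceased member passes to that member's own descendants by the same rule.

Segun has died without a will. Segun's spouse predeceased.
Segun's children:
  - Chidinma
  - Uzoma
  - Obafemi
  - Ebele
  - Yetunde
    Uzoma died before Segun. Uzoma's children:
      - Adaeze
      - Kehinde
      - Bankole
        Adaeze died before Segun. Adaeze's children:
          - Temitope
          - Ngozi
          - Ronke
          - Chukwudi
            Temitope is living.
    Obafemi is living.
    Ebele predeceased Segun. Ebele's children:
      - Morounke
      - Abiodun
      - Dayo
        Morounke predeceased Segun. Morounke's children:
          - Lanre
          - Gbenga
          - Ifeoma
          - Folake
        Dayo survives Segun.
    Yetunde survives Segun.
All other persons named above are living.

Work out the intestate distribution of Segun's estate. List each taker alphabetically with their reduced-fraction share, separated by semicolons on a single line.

Abiodun 1/15; Bankole 1/15; Chidinma 1/5; Chukwudi 1/60; Dayo 1/15; Folake 1/60; Gbenga 1/60; Ifeoma 1/60; Kehinde 1/15; Lanre 1/60; Ngozi 1/60; Obafemi 1/5; Ronke 1/60; Temitope 1/60; Yetunde 1/5

There is no surviving spouse, so the entire estate passes to Segun's descendants per stirpes.
The estate is divided into 5 equal shares of 1/5 among Chidinma, Uzoma, Obafemi, Ebele, Yetunde.
Chidinma is living and takes 1/5.
Uzoma predeceased; the 1/5 allotted to Uzoma's branch passes to Uzoma's issue by representation.
The 1/5 is divided into 3 equal shares of 1/15 among Adaeze, Kehinde, Bankole.
Adaeze predeceased; the 1/15 allotted to Adaeze's branch passes to Adaeze's issue by representation.
The 1/15 is divided into 4 equal shares of 1/60 among Temitope, Ngozi, Ronke, Chukwudi.
Temitope is living and takes 1/60.
Ngozi is living and takes 1/60.
Ronke is living and takes 1/60.
Chukwudi is living and takes 1/60.
Kehinde is living and takes 1/15.
Bankole is living and takes 1/15.
Obafemi is living and takes 1/5.
Ebele predeceased; the 1/5 allotted to Ebele's branch passes to Ebele's issue by representation.
The 1/5 is divided into 3 equal shares of 1/15 among Morounke, Abiodun, Dayo.
Morounke predeceased; the 1/15 allotted to Morounke's branch passes to Morounke's issue by representation.
The 1/15 is divided into 4 equal shares of 1/60 among Lanre, Gbenga, Ifeoma, Folake.
Lanre is living and takes 1/60.
Gbenga is living and takes 1/60.
Ifeoma is living and takes 1/60.
Folake is living and takes 1/60.
Abiodun is living and takes 1/15.
Dayo is living and takes 1/15.
Yetunde is living and takes 1/5.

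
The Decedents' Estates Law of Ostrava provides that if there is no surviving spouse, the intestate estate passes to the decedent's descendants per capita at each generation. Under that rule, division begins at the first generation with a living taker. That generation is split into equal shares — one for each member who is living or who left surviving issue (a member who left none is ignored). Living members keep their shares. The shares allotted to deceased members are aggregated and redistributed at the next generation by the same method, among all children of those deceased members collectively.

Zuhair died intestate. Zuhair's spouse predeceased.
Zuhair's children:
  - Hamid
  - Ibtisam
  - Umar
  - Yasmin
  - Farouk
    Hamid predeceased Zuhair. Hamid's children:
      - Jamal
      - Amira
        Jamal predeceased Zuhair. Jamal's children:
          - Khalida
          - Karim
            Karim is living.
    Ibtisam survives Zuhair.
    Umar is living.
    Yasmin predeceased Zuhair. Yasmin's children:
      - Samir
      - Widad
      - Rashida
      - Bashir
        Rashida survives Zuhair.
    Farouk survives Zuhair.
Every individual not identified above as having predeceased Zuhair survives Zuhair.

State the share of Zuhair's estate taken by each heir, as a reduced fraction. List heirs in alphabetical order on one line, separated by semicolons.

There is no surviving spouse, so the entire estate passes to Zuhair's descendants per capita at each generation.
At generation 1 (Hamid, Ibtisam, Umar, Yasmin, Farouk) there are 5 shares of (1)/5 = 1/5 each.
Living: Ibtisam, Umar, and Farouk — each takes 1/5.
Deceased: Hamid and Yasmin. Their combined 2/5 is pooled and carried to generation 2.
At generation 2 (Jamal, Amira, Samir, Widad, Rashida, Bashir) there are 6 shares of (2/5)/6 = 1/15 each.
Living: Amira, Samir, Widad, Rashida, and Bashir — each takes 1/15.
Deceased: Jamal. That 1/15 share is carried to generation 3.
At generation 3 (Khalida, Karim) there are 2 shares of (1/15)/2 = 1/30 each.
Living: Khalida and Karim — each takes 1/30.

Amira 1/15; Bashir 1/15; Farouk 1/5; Ibtisam 1/5; Karim 1/30; Khalida 1/30; Rashida 1/15; Samir 1/15; Umar 1/5; Widad 1/15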